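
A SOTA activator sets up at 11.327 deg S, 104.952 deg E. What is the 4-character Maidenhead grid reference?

OH28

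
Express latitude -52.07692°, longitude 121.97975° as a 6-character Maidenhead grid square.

PD07xw

Shift to the Maidenhead origin (180°W, 90°S): lon 301.9797, lat 37.9231.
Field (20°×10°, letters A–R): 301.9797/20 → 15 → P, 37.9231/10 → 3 → D; chars PD.
Square (2°×1°, digits 0–9): 1.9797/2 → 0, 7.9231/1 → 7; chars 07.
Subsquare (5′×2.5′, letters a–x): 1.9797/0.0833333 → 23 → x, 0.9231/0.0416667 → 22 → w; chars xw.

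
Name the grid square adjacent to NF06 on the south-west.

MF95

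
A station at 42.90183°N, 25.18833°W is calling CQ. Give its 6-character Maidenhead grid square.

HN72jv

Offset from 180°W / 90°S: lon 154.8117°, lat 132.9018°.
Field: 154.8117/20 → 7 → H, 132.9018/10 → 13 → N; chars HN.
Square: 14.8117/2 → 7, 2.9018/1 → 2; chars 72.
Subsquare: 0.8117/0.0833333 → 9 → j, 0.9018/0.0416667 → 21 → v; chars jv.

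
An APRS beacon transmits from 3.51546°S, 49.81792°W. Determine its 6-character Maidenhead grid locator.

GI56cl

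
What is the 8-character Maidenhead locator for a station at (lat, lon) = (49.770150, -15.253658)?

IN29is94

Add 180° to longitude and 90° to latitude: 164.74634, 139.77015.
Field (20°×10°, letters A–R): lon ⌊164.74634/20⌋ = 8 → I; lat ⌊139.77015/10⌋ = 13 → N.
Square (2°×1°, digits 0–9): lon ⌊4.74634/2⌋ = 2; lat ⌊9.77015/1⌋ = 9.
Subsquare (5′×2.5′, letters a–x): lon ⌊0.74634/0.0833333⌋ = 8 → i; lat ⌊0.77015/0.0416667⌋ = 18 → s.
Extended square (30″×15″, digits 0–9): lon ⌊0.07968/0.00833333⌋ = 9; lat ⌊0.02015/0.00416667⌋ = 4.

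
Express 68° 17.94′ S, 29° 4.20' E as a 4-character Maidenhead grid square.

KC41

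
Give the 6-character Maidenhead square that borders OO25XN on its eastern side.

OO35an

Longitude subsquare x = 23; +1 → 24, wraps to 0 = a, carry into square.
Longitude square 2; +1 → 3.
The latitude characters are unchanged.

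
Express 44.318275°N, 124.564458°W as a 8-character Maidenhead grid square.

Offset from 180°W / 90°S: lon 55.43554°, lat 134.31827°.
Field: 55.43554/20 → 2 → C, 134.31827/10 → 13 → N; chars CN.
Square: 15.43554/2 → 7, 4.31827/1 → 4; chars 74.
Subsquare: 1.43554/0.0833333 → 17 → r, 0.31827/0.0416667 → 7 → h; chars rh.
Extended square: 0.01888/0.00833333 → 2, 0.02661/0.00416667 → 6; chars 26.

CN74rh26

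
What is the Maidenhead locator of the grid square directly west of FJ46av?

FJ36xv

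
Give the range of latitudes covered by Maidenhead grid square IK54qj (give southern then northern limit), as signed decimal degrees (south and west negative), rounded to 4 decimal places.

Field I=8, K=10: +8·20° lon, +10·10° lat → SW at lon -20°, lat 10°.
Square 5, 4: +5·2° lon, +4·1° lat → SW at lon -10°, lat 14°.
Subsquare q=16, j=9: +16·0.0833333° lon, +9·0.0416667° lat → SW at lon -8.66667°, lat 14.375°.
Cell spans 0.0833333° lon × 0.0416667° lat.
south 14.3750, north 14.4167.

14.3750, 14.4167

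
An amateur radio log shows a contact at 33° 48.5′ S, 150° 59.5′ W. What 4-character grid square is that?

Offset from 180°W / 90°S: lon 29.01°, lat 56.19°.
Field: lon ⌊29.01/20⌋ = 1 → B; lat ⌊56.19/10⌋ = 5 → F.
Square: lon ⌊9.01/2⌋ = 4; lat ⌊6.19/1⌋ = 6.

BF46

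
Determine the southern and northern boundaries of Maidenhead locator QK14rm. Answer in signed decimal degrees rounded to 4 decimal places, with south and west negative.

Field Q=16, K=10: +16·20° lon, +10·10° lat → SW at lon 140°, lat 10°.
Square 1, 4: +1·2° lon, +4·1° lat → SW at lon 142°, lat 14°.
Subsquare r=17, m=12: +17·0.0833333° lon, +12·0.0416667° lat → SW at lon 143.417°, lat 14.5°.
Cell spans 0.0833333° lon × 0.0416667° lat.
south 14.5000, north 14.5417.

14.5000, 14.5417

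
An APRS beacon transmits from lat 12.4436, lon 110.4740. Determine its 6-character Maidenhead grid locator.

OK52fk

Add 180° to longitude and 90° to latitude: 290.4740, 102.4436.
Field (20°×10°, letters A–R): lon ⌊290.4740/20⌋ = 14 → O; lat ⌊102.4436/10⌋ = 10 → K.
Square (2°×1°, digits 0–9): lon ⌊10.4740/2⌋ = 5; lat ⌊2.4436/1⌋ = 2.
Subsquare (5′×2.5′, letters a–x): lon ⌊0.4740/0.0833333⌋ = 5 → f; lat ⌊0.4436/0.0416667⌋ = 10 → k.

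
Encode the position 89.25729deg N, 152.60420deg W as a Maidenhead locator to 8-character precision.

Offset from 180°W / 90°S: lon 27.39580°, lat 179.25729°.
Field: lon ⌊27.39580/20⌋ = 1 → B; lat ⌊179.25729/10⌋ = 17 → R.
Square: lon ⌊7.39580/2⌋ = 3; lat ⌊9.25729/1⌋ = 9.
Subsquare: lon ⌊1.39580/0.0833333⌋ = 16 → q; lat ⌊0.25729/0.0416667⌋ = 6 → g.
Extended square: lon ⌊0.06247/0.00833333⌋ = 7; lat ⌊0.00729/0.00416667⌋ = 1.

BR39qg71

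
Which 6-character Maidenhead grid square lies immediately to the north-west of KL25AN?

KL15xo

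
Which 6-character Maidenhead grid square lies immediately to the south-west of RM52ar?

Longitude subsquare a = 0; −1 → -1, wraps to 23 = x, carry into square.
Longitude square 5; −1 → 4.
Latitude subsquare r = 17; −1 → 16 = q.

RM42xq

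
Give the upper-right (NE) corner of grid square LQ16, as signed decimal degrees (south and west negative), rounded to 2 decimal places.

77.00, 44.00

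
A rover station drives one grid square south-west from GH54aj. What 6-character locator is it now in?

GH44xi

Longitude subsquare a = 0; −1 → -1, wraps to 23 = x, carry into square.
Longitude square 5; −1 → 4.
Latitude subsquare j = 9; −1 → 8 = i.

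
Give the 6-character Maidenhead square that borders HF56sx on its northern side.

HF57sa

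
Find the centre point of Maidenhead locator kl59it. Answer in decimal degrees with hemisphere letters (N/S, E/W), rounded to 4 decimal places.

Field K=10, L=11: +10·20° lon, +11·10° lat → SW at lon 20°, lat 20°.
Square 5, 9: +5·2° lon, +9·1° lat → SW at lon 30°, lat 29°.
Subsquare i=8, t=19: +8·0.0833333° lon, +19·0.0416667° lat → SW at lon 30.6667°, lat 29.7917°.
Cell spans 0.0833333° lon × 0.0416667° lat. Centre is SW corner plus half of each.
latitude 29.8125° N, longitude 30.7083° E.

29.8125° N, 30.7083° E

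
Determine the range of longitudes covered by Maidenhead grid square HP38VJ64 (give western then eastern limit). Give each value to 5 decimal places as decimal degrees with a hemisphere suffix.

32.20000° W, 32.19167° W

Field H=7, P=15: +7·20° lon, +15·10° lat → SW at lon -40°, lat 60°.
Square 3, 8: +3·2° lon, +8·1° lat → SW at lon -34°, lat 68°.
Subsquare v=21, j=9: +21·0.0833333° lon, +9·0.0416667° lat → SW at lon -32.25°, lat 68.375°.
Extended square 6, 4: +6·0.00833333° lon, +4·0.00416667° lat → SW at lon -32.2°, lat 68.3917°.
Cell spans 0.00833333° lon × 0.00416667° lat.
west 32.20000° W, east 32.19167° W.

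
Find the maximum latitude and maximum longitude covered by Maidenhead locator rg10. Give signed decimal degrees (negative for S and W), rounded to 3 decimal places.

-29.000, 164.000

Field R=17, G=6: +17·20° lon, +6·10° lat → SW at lon 160°, lat -30°.
Square 1, 0: +1·2° lon, +0·1° lat → SW at lon 162°, lat -30°.
Cell spans 2° lon × 1° lat. NE corner is SW corner plus one full cell.
latitude -29.000, longitude 164.000.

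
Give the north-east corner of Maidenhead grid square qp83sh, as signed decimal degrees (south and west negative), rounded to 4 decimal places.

63.3333, 157.5833

Field Q=16, P=15: +16·20° lon, +15·10° lat → SW at lon 140°, lat 60°.
Square 8, 3: +8·2° lon, +3·1° lat → SW at lon 156°, lat 63°.
Subsquare s=18, h=7: +18·0.0833333° lon, +7·0.0416667° lat → SW at lon 157.5°, lat 63.2917°.
Cell spans 0.0833333° lon × 0.0416667° lat. NE corner is SW corner plus one full cell.
latitude 63.3333, longitude 157.5833.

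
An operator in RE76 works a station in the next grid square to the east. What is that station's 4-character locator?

RE86

Longitude square 7; +1 → 8.
The latitude characters are unchanged.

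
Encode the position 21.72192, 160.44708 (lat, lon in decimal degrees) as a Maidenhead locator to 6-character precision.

RL01fr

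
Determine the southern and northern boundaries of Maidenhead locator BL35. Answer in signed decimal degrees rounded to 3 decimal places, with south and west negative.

Field B=1, L=11: +1·20° lon, +11·10° lat → SW at lon -160°, lat 20°.
Square 3, 5: +3·2° lon, +5·1° lat → SW at lon -154°, lat 25°.
Cell spans 2° lon × 1° lat.
south 25.000, north 26.000.

25.000, 26.000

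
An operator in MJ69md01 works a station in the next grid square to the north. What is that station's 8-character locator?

Latitude extended square 1; +1 → 2.
The longitude characters are unchanged.

MJ69md02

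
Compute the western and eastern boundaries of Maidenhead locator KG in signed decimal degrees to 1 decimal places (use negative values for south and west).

Field K=10, G=6: +10·20° lon, +6·10° lat → SW at lon 20°, lat -30°.
Cell spans 20° lon × 10° lat.
west 20.0, east 40.0.

20.0, 40.0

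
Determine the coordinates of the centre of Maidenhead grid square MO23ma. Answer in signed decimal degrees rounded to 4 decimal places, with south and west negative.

53.0208, 65.0417

Field M=12, O=14: +12·20° lon, +14·10° lat → SW at lon 60°, lat 50°.
Square 2, 3: +2·2° lon, +3·1° lat → SW at lon 64°, lat 53°.
Subsquare m=12, a=0: +12·0.0833333° lon, +0·0.0416667° lat → SW at lon 65°, lat 53°.
Cell spans 0.0833333° lon × 0.0416667° lat. Centre is SW corner plus half of each.
latitude 53.0208, longitude 65.0417.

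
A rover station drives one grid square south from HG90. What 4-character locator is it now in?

Latitude square 0; −1 → -1, wraps to 9, carry into field.
Latitude field G = 6; −1 → 5 = F.
The longitude characters are unchanged.

HF99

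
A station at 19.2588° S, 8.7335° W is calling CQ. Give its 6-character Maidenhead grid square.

Shift to the Maidenhead origin (180°W, 90°S): lon 171.2665, lat 70.7412.
Field (20°×10°, letters A–R): lon ⌊171.2665/20⌋ = 8 → I; lat ⌊70.7412/10⌋ = 7 → H.
Square (2°×1°, digits 0–9): lon ⌊11.2665/2⌋ = 5; lat ⌊0.7412/1⌋ = 0.
Subsquare (5′×2.5′, letters a–x): lon ⌊1.2665/0.0833333⌋ = 15 → p; lat ⌊0.7412/0.0416667⌋ = 17 → r.

IH50pr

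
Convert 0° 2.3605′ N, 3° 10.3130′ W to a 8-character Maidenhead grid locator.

Offset from 180°W / 90°S: lon 176.82812°, lat 90.03934°.
Field: lon ⌊176.82812/20⌋ = 8 → I; lat ⌊90.03934/10⌋ = 9 → J.
Square: lon ⌊16.82812/2⌋ = 8; lat ⌊0.03934/1⌋ = 0.
Subsquare: lon ⌊0.82812/0.0833333⌋ = 9 → j; lat ⌊0.03934/0.0416667⌋ = 0 → a.
Extended square: lon ⌊0.07812/0.00833333⌋ = 9; lat ⌊0.03934/0.00416667⌋ = 9.

IJ80ja99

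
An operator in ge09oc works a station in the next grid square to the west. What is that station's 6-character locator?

Longitude subsquare o = 14; −1 → 13 = n.
The latitude characters are unchanged.

GE09nc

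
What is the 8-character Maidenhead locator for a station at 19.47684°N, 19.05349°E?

JK99ml64

Offset from 180°W / 90°S: lon 199.05349°, lat 109.47684°.
Field: lon ⌊199.05349/20⌋ = 9 → J; lat ⌊109.47684/10⌋ = 10 → K.
Square: lon ⌊19.05349/2⌋ = 9; lat ⌊9.47684/1⌋ = 9.
Subsquare: lon ⌊1.05349/0.0833333⌋ = 12 → m; lat ⌊0.47684/0.0416667⌋ = 11 → l.
Extended square: lon ⌊0.05349/0.00833333⌋ = 6; lat ⌊0.01851/0.00416667⌋ = 4.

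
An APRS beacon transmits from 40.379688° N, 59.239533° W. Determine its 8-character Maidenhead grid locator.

GN00jj11

Shift to the Maidenhead origin (180°W, 90°S): lon 120.76047, lat 130.37969.
Field: lon ⌊120.76047/20⌋ = 6 → G; lat ⌊130.37969/10⌋ = 13 → N.
Square: lon ⌊0.76047/2⌋ = 0; lat ⌊0.37969/1⌋ = 0.
Subsquare: lon ⌊0.76047/0.0833333⌋ = 9 → j; lat ⌊0.37969/0.0416667⌋ = 9 → j.
Extended square: lon ⌊0.01047/0.00833333⌋ = 1; lat ⌊0.00469/0.00416667⌋ = 1.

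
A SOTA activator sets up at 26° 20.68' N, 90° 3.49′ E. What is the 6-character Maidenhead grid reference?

Add 180° to longitude and 90° to latitude: 270.0582, 116.3447.
Field: 270.0582/20 → 13 → N, 116.3447/10 → 11 → L; chars NL.
Square: 10.0582/2 → 5, 6.3447/1 → 6; chars 56.
Subsquare: 0.0582/0.0833333 → 0 → a, 0.3447/0.0416667 → 8 → i; chars ai.

NL56ai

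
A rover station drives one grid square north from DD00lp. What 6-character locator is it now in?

DD00lq

Latitude subsquare p = 15; +1 → 16 = q.
The longitude characters are unchanged.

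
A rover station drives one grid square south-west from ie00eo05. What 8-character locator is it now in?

IE00do94

Longitude extended square 0; −1 → -1, wraps to 9, carry into subsquare.
Longitude subsquare e = 4; −1 → 3 = d.
Latitude extended square 5; −1 → 4.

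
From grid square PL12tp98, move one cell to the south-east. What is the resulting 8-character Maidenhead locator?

Longitude extended square 9; +1 → 10, wraps to 0, carry into subsquare.
Longitude subsquare t = 19; +1 → 20 = u.
Latitude extended square 8; −1 → 7.

PL12up07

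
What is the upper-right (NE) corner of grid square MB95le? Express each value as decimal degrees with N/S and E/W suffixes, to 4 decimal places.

74.7917° S, 79.0000° E

Field M=12, B=1: +12·20° lon, +1·10° lat → SW at lon 60°, lat -80°.
Square 9, 5: +9·2° lon, +5·1° lat → SW at lon 78°, lat -75°.
Subsquare l=11, e=4: +11·0.0833333° lon, +4·0.0416667° lat → SW at lon 78.9167°, lat -74.8333°.
Cell spans 0.0833333° lon × 0.0416667° lat. NE corner is SW corner plus one full cell.
latitude 74.7917° S, longitude 79.0000° E.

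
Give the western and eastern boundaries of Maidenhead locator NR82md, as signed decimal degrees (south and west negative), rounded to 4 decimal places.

97.0000, 97.0833

Field N=13, R=17: +13·20° lon, +17·10° lat → SW at lon 80°, lat 80°.
Square 8, 2: +8·2° lon, +2·1° lat → SW at lon 96°, lat 82°.
Subsquare m=12, d=3: +12·0.0833333° lon, +3·0.0416667° lat → SW at lon 97°, lat 82.125°.
Cell spans 0.0833333° lon × 0.0416667° lat.
west 97.0000, east 97.0833.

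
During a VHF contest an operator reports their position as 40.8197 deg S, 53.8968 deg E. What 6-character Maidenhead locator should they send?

LE69we

Offset from 180°W / 90°S: lon 233.8968°, lat 49.1803°.
Field: lon ⌊233.8968/20⌋ = 11 → L; lat ⌊49.1803/10⌋ = 4 → E.
Square: lon ⌊13.8968/2⌋ = 6; lat ⌊9.1803/1⌋ = 9.
Subsquare: lon ⌊1.8968/0.0833333⌋ = 22 → w; lat ⌊0.1803/0.0416667⌋ = 4 → e.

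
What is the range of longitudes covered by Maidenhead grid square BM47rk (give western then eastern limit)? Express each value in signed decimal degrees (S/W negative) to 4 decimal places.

-150.5833, -150.5000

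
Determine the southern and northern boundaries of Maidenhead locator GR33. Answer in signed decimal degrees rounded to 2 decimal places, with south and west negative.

Field G=6, R=17: +6·20° lon, +17·10° lat → SW at lon -60°, lat 80°.
Square 3, 3: +3·2° lon, +3·1° lat → SW at lon -54°, lat 83°.
Cell spans 2° lon × 1° lat.
south 83.00, north 84.00.

83.00, 84.00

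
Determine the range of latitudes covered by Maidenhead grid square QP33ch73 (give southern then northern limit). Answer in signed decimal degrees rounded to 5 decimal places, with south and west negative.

63.30417, 63.30833

Field Q=16, P=15: +16·20° lon, +15·10° lat → SW at lon 140°, lat 60°.
Square 3, 3: +3·2° lon, +3·1° lat → SW at lon 146°, lat 63°.
Subsquare c=2, h=7: +2·0.0833333° lon, +7·0.0416667° lat → SW at lon 146.167°, lat 63.2917°.
Extended square 7, 3: +7·0.00833333° lon, +3·0.00416667° lat → SW at lon 146.225°, lat 63.3042°.
Cell spans 0.00833333° lon × 0.00416667° lat.
south 63.30417, north 63.30833.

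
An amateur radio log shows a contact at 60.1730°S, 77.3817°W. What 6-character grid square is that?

Shift to the Maidenhead origin (180°W, 90°S): lon 102.6183, lat 29.8270.
Field (20°×10°, letters A–R): 102.6183/20 → 5 → F, 29.8270/10 → 2 → C; chars FC.
Square (2°×1°, digits 0–9): 2.6183/2 → 1, 9.8270/1 → 9; chars 19.
Subsquare (5′×2.5′, letters a–x): 0.6183/0.0833333 → 7 → h, 0.8270/0.0416667 → 19 → t; chars ht.

FC19ht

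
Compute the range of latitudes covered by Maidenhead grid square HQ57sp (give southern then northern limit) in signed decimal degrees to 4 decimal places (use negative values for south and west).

77.6250, 77.6667

Field H=7, Q=16: +7·20° lon, +16·10° lat → SW at lon -40°, lat 70°.
Square 5, 7: +5·2° lon, +7·1° lat → SW at lon -30°, lat 77°.
Subsquare s=18, p=15: +18·0.0833333° lon, +15·0.0416667° lat → SW at lon -28.5°, lat 77.625°.
Cell spans 0.0833333° lon × 0.0416667° lat.
south 77.6250, north 77.6667.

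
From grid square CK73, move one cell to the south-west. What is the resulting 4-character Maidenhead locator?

Longitude square 7; −1 → 6.
Latitude square 3; −1 → 2.

CK62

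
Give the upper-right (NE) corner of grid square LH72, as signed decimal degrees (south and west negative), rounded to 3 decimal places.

-17.000, 56.000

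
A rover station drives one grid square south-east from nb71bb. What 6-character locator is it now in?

Longitude subsquare b = 1; +1 → 2 = c.
Latitude subsquare b = 1; −1 → 0 = a.

NB71ca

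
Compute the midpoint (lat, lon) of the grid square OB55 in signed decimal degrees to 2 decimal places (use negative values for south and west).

Field O=14, B=1: +14·20° lon, +1·10° lat → SW at lon 100°, lat -80°.
Square 5, 5: +5·2° lon, +5·1° lat → SW at lon 110°, lat -75°.
Cell spans 2° lon × 1° lat. Centre is SW corner plus half of each.
latitude -74.50, longitude 111.00.

-74.50, 111.00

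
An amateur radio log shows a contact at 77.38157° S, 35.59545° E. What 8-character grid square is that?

Add 180° to longitude and 90° to latitude: 215.59545, 12.61843.
Field: lon ⌊215.59545/20⌋ = 10 → K; lat ⌊12.61843/10⌋ = 1 → B.
Square: lon ⌊15.59545/2⌋ = 7; lat ⌊2.61843/1⌋ = 2.
Subsquare: lon ⌊1.59545/0.0833333⌋ = 19 → t; lat ⌊0.61843/0.0416667⌋ = 14 → o.
Extended square: lon ⌊0.01212/0.00833333⌋ = 1; lat ⌊0.03510/0.00416667⌋ = 8.

KB72to18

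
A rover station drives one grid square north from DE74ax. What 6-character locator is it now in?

DE75aa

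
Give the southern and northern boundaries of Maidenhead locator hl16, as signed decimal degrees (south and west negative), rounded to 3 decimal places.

26.000, 27.000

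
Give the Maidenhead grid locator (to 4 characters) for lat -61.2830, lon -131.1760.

Add 180° to longitude and 90° to latitude: 48.82, 28.72.
Field: 48.82/20 → 2 → C, 28.72/10 → 2 → C; chars CC.
Square: 8.82/2 → 4, 8.72/1 → 8; chars 48.

CC48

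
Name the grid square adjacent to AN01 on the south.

Latitude square 1; −1 → 0.
The longitude characters are unchanged.

AN00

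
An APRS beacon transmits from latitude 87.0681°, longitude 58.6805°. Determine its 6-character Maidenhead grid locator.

LR97ib

Offset from 180°W / 90°S: lon 238.6805°, lat 177.0681°.
Field (20°×10°, letters A–R): lon ⌊238.6805/20⌋ = 11 → L; lat ⌊177.0681/10⌋ = 17 → R.
Square (2°×1°, digits 0–9): lon ⌊18.6805/2⌋ = 9; lat ⌊7.0681/1⌋ = 7.
Subsquare (5′×2.5′, letters a–x): lon ⌊0.6805/0.0833333⌋ = 8 → i; lat ⌊0.0681/0.0416667⌋ = 1 → b.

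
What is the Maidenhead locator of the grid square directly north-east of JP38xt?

Longitude subsquare x = 23; +1 → 24, wraps to 0 = a, carry into square.
Longitude square 3; +1 → 4.
Latitude subsquare t = 19; +1 → 20 = u.

JP48au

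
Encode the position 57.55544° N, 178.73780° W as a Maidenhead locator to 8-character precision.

Shift to the Maidenhead origin (180°W, 90°S): lon 1.26220, lat 147.55544.
Field (20°×10°, letters A–R): 1.26220/20 → 0 → A, 147.55544/10 → 14 → O; chars AO.
Square (2°×1°, digits 0–9): 1.26220/2 → 0, 7.55544/1 → 7; chars 07.
Subsquare (5′×2.5′, letters a–x): 1.26220/0.0833333 → 15 → p, 0.55544/0.0416667 → 13 → n; chars pn.
Extended square (30″×15″, digits 0–9): 0.01220/0.00833333 → 1, 0.01377/0.00416667 → 3; chars 13.

AO07pn13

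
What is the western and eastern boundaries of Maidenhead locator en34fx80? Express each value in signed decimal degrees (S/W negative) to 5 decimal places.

-93.51667, -93.50833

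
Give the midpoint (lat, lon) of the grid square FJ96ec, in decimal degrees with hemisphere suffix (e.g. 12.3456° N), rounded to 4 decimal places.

Field F=5, J=9: +5·20° lon, +9·10° lat → SW at lon -80°, lat 0°.
Square 9, 6: +9·2° lon, +6·1° lat → SW at lon -62°, lat 6°.
Subsquare e=4, c=2: +4·0.0833333° lon, +2·0.0416667° lat → SW at lon -61.6667°, lat 6.08333°.
Cell spans 0.0833333° lon × 0.0416667° lat. Centre is SW corner plus half of each.
latitude 6.1042° N, longitude 61.6250° W.

6.1042° N, 61.6250° W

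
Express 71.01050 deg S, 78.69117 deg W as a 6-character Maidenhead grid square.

FB08px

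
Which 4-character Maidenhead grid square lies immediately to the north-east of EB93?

FB04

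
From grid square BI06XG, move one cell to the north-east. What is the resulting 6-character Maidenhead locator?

BI16ah

Longitude subsquare x = 23; +1 → 24, wraps to 0 = a, carry into square.
Longitude square 0; +1 → 1.
Latitude subsquare g = 6; +1 → 7 = h.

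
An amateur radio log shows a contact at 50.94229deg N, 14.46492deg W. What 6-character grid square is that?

IO20sw

Shift to the Maidenhead origin (180°W, 90°S): lon 165.5351, lat 140.9423.
Field: lon ⌊165.5351/20⌋ = 8 → I; lat ⌊140.9423/10⌋ = 14 → O.
Square: lon ⌊5.5351/2⌋ = 2; lat ⌊0.9423/1⌋ = 0.
Subsquare: lon ⌊1.5351/0.0833333⌋ = 18 → s; lat ⌊0.9423/0.0416667⌋ = 22 → w.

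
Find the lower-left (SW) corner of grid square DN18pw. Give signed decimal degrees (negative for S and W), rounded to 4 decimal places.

48.9167, -116.7500

Field D=3, N=13: +3·20° lon, +13·10° lat → SW at lon -120°, lat 40°.
Square 1, 8: +1·2° lon, +8·1° lat → SW at lon -118°, lat 48°.
Subsquare p=15, w=22: +15·0.0833333° lon, +22·0.0416667° lat → SW at lon -116.75°, lat 48.9167°.
latitude 48.9167, longitude -116.7500.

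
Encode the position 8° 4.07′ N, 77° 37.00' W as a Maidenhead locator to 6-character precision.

FJ18eb

Add 180° to longitude and 90° to latitude: 102.3833, 98.0678.
Field: lon ⌊102.3833/20⌋ = 5 → F; lat ⌊98.0678/10⌋ = 9 → J.
Square: lon ⌊2.3833/2⌋ = 1; lat ⌊8.0678/1⌋ = 8.
Subsquare: lon ⌊0.3833/0.0833333⌋ = 4 → e; lat ⌊0.0678/0.0416667⌋ = 1 → b.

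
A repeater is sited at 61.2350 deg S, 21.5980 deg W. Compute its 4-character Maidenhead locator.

HC98

Offset from 180°W / 90°S: lon 158.40°, lat 28.77°.
Field: lon ⌊158.40/20⌋ = 7 → H; lat ⌊28.77/10⌋ = 2 → C.
Square: lon ⌊18.40/2⌋ = 9; lat ⌊8.77/1⌋ = 8.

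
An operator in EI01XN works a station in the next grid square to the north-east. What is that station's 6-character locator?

Longitude subsquare x = 23; +1 → 24, wraps to 0 = a, carry into square.
Longitude square 0; +1 → 1.
Latitude subsquare n = 13; +1 → 14 = o.

EI11ao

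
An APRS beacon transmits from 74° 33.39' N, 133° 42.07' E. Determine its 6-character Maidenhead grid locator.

PQ64un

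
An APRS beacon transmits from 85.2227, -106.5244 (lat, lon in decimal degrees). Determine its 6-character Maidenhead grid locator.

Offset from 180°W / 90°S: lon 73.4756°, lat 175.2227°.
Field (20°×10°, letters A–R): 73.4756/20 → 3 → D, 175.2227/10 → 17 → R; chars DR.
Square (2°×1°, digits 0–9): 13.4756/2 → 6, 5.2227/1 → 5; chars 65.
Subsquare (5′×2.5′, letters a–x): 1.4756/0.0833333 → 17 → r, 0.2227/0.0416667 → 5 → f; chars rf.

DR65rf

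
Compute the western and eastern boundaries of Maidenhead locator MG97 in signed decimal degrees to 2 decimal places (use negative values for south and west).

Field M=12, G=6: +12·20° lon, +6·10° lat → SW at lon 60°, lat -30°.
Square 9, 7: +9·2° lon, +7·1° lat → SW at lon 78°, lat -23°.
Cell spans 2° lon × 1° lat.
west 78.00, east 80.00.

78.00, 80.00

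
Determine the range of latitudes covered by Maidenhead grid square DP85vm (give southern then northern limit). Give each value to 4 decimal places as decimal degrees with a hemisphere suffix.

65.5000° N, 65.5417° N

Field D=3, P=15: +3·20° lon, +15·10° lat → SW at lon -120°, lat 60°.
Square 8, 5: +8·2° lon, +5·1° lat → SW at lon -104°, lat 65°.
Subsquare v=21, m=12: +21·0.0833333° lon, +12·0.0416667° lat → SW at lon -102.25°, lat 65.5°.
Cell spans 0.0833333° lon × 0.0416667° lat.
south 65.5000° N, north 65.5417° N.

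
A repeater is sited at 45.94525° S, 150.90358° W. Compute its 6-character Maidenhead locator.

BE44nb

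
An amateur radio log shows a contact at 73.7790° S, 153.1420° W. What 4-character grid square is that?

BB36

Add 180° to longitude and 90° to latitude: 26.86, 16.22.
Field: 26.86/20 → 1 → B, 16.22/10 → 1 → B; chars BB.
Square: 6.86/2 → 3, 6.22/1 → 6; chars 36.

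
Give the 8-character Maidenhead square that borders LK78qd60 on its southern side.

LK78qc69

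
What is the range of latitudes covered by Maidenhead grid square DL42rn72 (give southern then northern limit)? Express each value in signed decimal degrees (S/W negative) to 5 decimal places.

Field D=3, L=11: +3·20° lon, +11·10° lat → SW at lon -120°, lat 20°.
Square 4, 2: +4·2° lon, +2·1° lat → SW at lon -112°, lat 22°.
Subsquare r=17, n=13: +17·0.0833333° lon, +13·0.0416667° lat → SW at lon -110.583°, lat 22.5417°.
Extended square 7, 2: +7·0.00833333° lon, +2·0.00416667° lat → SW at lon -110.525°, lat 22.55°.
Cell spans 0.00833333° lon × 0.00416667° lat.
south 22.55000, north 22.55417.

22.55000, 22.55417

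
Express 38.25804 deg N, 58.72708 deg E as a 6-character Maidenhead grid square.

Add 180° to longitude and 90° to latitude: 238.7271, 128.2580.
Field: lon ⌊238.7271/20⌋ = 11 → L; lat ⌊128.2580/10⌋ = 12 → M.
Square: lon ⌊18.7271/2⌋ = 9; lat ⌊8.2580/1⌋ = 8.
Subsquare: lon ⌊0.7271/0.0833333⌋ = 8 → i; lat ⌊0.2580/0.0416667⌋ = 6 → g.

LM98ig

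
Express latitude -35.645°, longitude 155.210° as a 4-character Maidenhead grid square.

Add 180° to longitude and 90° to latitude: 335.21, 54.35.
Field: lon ⌊335.21/20⌋ = 16 → Q; lat ⌊54.35/10⌋ = 5 → F.
Square: lon ⌊15.21/2⌋ = 7; lat ⌊4.35/1⌋ = 4.

QF74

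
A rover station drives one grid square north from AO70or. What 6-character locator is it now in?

AO70os

Latitude subsquare r = 17; +1 → 18 = s.
The longitude characters are unchanged.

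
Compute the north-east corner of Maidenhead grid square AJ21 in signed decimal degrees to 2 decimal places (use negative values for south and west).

2.00, -174.00

Field A=0, J=9: +0·20° lon, +9·10° lat → SW at lon -180°, lat 0°.
Square 2, 1: +2·2° lon, +1·1° lat → SW at lon -176°, lat 1°.
Cell spans 2° lon × 1° lat. NE corner is SW corner plus one full cell.
latitude 2.00, longitude -174.00.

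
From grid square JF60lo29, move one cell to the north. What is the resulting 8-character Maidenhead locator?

Latitude extended square 9; +1 → 10, wraps to 0, carry into subsquare.
Latitude subsquare o = 14; +1 → 15 = p.
The longitude characters are unchanged.

JF60lp20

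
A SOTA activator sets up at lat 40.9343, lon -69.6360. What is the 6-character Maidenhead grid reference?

Shift to the Maidenhead origin (180°W, 90°S): lon 110.3640, lat 130.9343.
Field: 110.3640/20 → 5 → F, 130.9343/10 → 13 → N; chars FN.
Square: 10.3640/2 → 5, 0.9343/1 → 0; chars 50.
Subsquare: 0.3640/0.0833333 → 4 → e, 0.9343/0.0416667 → 22 → w; chars ew.

FN50ew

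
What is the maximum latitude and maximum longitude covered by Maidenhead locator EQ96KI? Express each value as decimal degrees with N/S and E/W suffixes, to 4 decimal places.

76.3750° N, 81.0833° W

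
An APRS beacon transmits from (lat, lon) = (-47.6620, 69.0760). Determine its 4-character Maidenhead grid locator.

ME42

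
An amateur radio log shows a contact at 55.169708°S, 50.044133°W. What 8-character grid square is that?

GD44xt49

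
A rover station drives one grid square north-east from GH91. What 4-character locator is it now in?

HH02

Longitude square 9; +1 → 10, wraps to 0, carry into field.
Longitude field G = 6; +1 → 7 = H.
Latitude square 1; +1 → 2.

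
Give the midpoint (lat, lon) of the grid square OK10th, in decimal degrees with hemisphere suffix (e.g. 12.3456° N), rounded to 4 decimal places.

Field O=14, K=10: +14·20° lon, +10·10° lat → SW at lon 100°, lat 10°.
Square 1, 0: +1·2° lon, +0·1° lat → SW at lon 102°, lat 10°.
Subsquare t=19, h=7: +19·0.0833333° lon, +7·0.0416667° lat → SW at lon 103.583°, lat 10.2917°.
Cell spans 0.0833333° lon × 0.0416667° lat. Centre is SW corner plus half of each.
latitude 10.3125° N, longitude 103.6250° E.

10.3125° N, 103.6250° E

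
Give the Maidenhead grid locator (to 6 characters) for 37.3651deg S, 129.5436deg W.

Shift to the Maidenhead origin (180°W, 90°S): lon 50.4564, lat 52.6349.
Field: 50.4564/20 → 2 → C, 52.6349/10 → 5 → F; chars CF.
Square: 10.4564/2 → 5, 2.6349/1 → 2; chars 52.
Subsquare: 0.4564/0.0833333 → 5 → f, 0.6349/0.0416667 → 15 → p; chars fp.

CF52fp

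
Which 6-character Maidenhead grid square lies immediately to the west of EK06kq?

EK06jq

Longitude subsquare k = 10; −1 → 9 = j.
The latitude characters are unchanged.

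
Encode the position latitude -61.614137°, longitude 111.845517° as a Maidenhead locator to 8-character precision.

OC58wj12

Add 180° to longitude and 90° to latitude: 291.84552, 28.38586.
Field (20°×10°, letters A–R): lon ⌊291.84552/20⌋ = 14 → O; lat ⌊28.38586/10⌋ = 2 → C.
Square (2°×1°, digits 0–9): lon ⌊11.84552/2⌋ = 5; lat ⌊8.38586/1⌋ = 8.
Subsquare (5′×2.5′, letters a–x): lon ⌊1.84552/0.0833333⌋ = 22 → w; lat ⌊0.38586/0.0416667⌋ = 9 → j.
Extended square (30″×15″, digits 0–9): lon ⌊0.01218/0.00833333⌋ = 1; lat ⌊0.01086/0.00416667⌋ = 2.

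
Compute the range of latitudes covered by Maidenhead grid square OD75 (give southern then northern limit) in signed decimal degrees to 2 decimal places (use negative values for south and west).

-55.00, -54.00

Field O=14, D=3: +14·20° lon, +3·10° lat → SW at lon 100°, lat -60°.
Square 7, 5: +7·2° lon, +5·1° lat → SW at lon 114°, lat -55°.
Cell spans 2° lon × 1° lat.
south -55.00, north -54.00.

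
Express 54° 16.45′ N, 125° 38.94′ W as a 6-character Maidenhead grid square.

CO74eg

Shift to the Maidenhead origin (180°W, 90°S): lon 54.3510, lat 144.2742.
Field (20°×10°, letters A–R): lon ⌊54.3510/20⌋ = 2 → C; lat ⌊144.2742/10⌋ = 14 → O.
Square (2°×1°, digits 0–9): lon ⌊14.3510/2⌋ = 7; lat ⌊4.2742/1⌋ = 4.
Subsquare (5′×2.5′, letters a–x): lon ⌊0.3510/0.0833333⌋ = 4 → e; lat ⌊0.2742/0.0416667⌋ = 6 → g.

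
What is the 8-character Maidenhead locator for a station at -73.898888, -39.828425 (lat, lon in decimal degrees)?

HB06cc04

Offset from 180°W / 90°S: lon 140.17157°, lat 16.10111°.
Field: lon ⌊140.17157/20⌋ = 7 → H; lat ⌊16.10111/10⌋ = 1 → B.
Square: lon ⌊0.17157/2⌋ = 0; lat ⌊6.10111/1⌋ = 6.
Subsquare: lon ⌊0.17157/0.0833333⌋ = 2 → c; lat ⌊0.10111/0.0416667⌋ = 2 → c.
Extended square: lon ⌊0.00491/0.00833333⌋ = 0; lat ⌊0.01778/0.00416667⌋ = 4.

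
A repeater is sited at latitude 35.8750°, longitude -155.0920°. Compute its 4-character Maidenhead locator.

Add 180° to longitude and 90° to latitude: 24.91, 125.88.
Field: lon ⌊24.91/20⌋ = 1 → B; lat ⌊125.88/10⌋ = 12 → M.
Square: lon ⌊4.91/2⌋ = 2; lat ⌊5.88/1⌋ = 5.

BM25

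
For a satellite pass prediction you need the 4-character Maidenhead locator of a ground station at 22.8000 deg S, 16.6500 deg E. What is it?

JG87

Shift to the Maidenhead origin (180°W, 90°S): lon 196.65, lat 67.20.
Field: 196.65/20 → 9 → J, 67.20/10 → 6 → G; chars JG.
Square: 16.65/2 → 8, 7.20/1 → 7; chars 87.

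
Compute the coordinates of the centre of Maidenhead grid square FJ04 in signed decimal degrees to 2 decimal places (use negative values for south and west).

4.50, -79.00

Field F=5, J=9: +5·20° lon, +9·10° lat → SW at lon -80°, lat 0°.
Square 0, 4: +0·2° lon, +4·1° lat → SW at lon -80°, lat 4°.
Cell spans 2° lon × 1° lat. Centre is SW corner plus half of each.
latitude 4.50, longitude -79.00.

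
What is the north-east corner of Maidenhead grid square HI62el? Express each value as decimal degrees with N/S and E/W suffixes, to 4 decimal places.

Field H=7, I=8: +7·20° lon, +8·10° lat → SW at lon -40°, lat -10°.
Square 6, 2: +6·2° lon, +2·1° lat → SW at lon -28°, lat -8°.
Subsquare e=4, l=11: +4·0.0833333° lon, +11·0.0416667° lat → SW at lon -27.6667°, lat -7.54167°.
Cell spans 0.0833333° lon × 0.0416667° lat. NE corner is SW corner plus one full cell.
latitude 7.5000° S, longitude 27.5833° W.

7.5000° S, 27.5833° W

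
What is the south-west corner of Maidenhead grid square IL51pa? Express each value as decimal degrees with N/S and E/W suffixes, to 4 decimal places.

21.0000° N, 8.7500° W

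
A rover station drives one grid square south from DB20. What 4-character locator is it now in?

Latitude square 0; −1 → -1, wraps to 9, carry into field.
Latitude field B = 1; −1 → 0 = A.
The longitude characters are unchanged.

DA29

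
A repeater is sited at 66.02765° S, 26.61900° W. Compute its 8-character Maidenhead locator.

Add 180° to longitude and 90° to latitude: 153.38100, 23.97235.
Field: lon ⌊153.38100/20⌋ = 7 → H; lat ⌊23.97235/10⌋ = 2 → C.
Square: lon ⌊13.38100/2⌋ = 6; lat ⌊3.97235/1⌋ = 3.
Subsquare: lon ⌊1.38100/0.0833333⌋ = 16 → q; lat ⌊0.97235/0.0416667⌋ = 23 → x.
Extended square: lon ⌊0.04767/0.00833333⌋ = 5; lat ⌊0.01402/0.00416667⌋ = 3.

HC63qx53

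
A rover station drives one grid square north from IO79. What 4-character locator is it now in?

IP70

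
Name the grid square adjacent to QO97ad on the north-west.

Longitude subsquare a = 0; −1 → -1, wraps to 23 = x, carry into square.
Longitude square 9; −1 → 8.
Latitude subsquare d = 3; +1 → 4 = e.

QO87xe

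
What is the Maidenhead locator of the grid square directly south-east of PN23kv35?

Longitude extended square 3; +1 → 4.
Latitude extended square 5; −1 → 4.

PN23kv44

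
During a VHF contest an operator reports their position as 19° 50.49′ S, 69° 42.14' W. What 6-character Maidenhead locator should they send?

FH50dd

Add 180° to longitude and 90° to latitude: 110.2977, 70.1585.
Field (20°×10°, letters A–R): 110.2977/20 → 5 → F, 70.1585/10 → 7 → H; chars FH.
Square (2°×1°, digits 0–9): 10.2977/2 → 5, 0.1585/1 → 0; chars 50.
Subsquare (5′×2.5′, letters a–x): 0.2977/0.0833333 → 3 → d, 0.1585/0.0416667 → 3 → d; chars dd.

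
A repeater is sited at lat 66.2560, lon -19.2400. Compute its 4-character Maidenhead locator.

IP06

Shift to the Maidenhead origin (180°W, 90°S): lon 160.76, lat 156.26.
Field (20°×10°, letters A–R): lon ⌊160.76/20⌋ = 8 → I; lat ⌊156.26/10⌋ = 15 → P.
Square (2°×1°, digits 0–9): lon ⌊0.76/2⌋ = 0; lat ⌊6.26/1⌋ = 6.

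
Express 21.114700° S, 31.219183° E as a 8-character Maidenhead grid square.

KG58ov62

Offset from 180°W / 90°S: lon 211.21918°, lat 68.88530°.
Field: lon ⌊211.21918/20⌋ = 10 → K; lat ⌊68.88530/10⌋ = 6 → G.
Square: lon ⌊11.21918/2⌋ = 5; lat ⌊8.88530/1⌋ = 8.
Subsquare: lon ⌊1.21918/0.0833333⌋ = 14 → o; lat ⌊0.88530/0.0416667⌋ = 21 → v.
Extended square: lon ⌊0.05252/0.00833333⌋ = 6; lat ⌊0.01030/0.00416667⌋ = 2.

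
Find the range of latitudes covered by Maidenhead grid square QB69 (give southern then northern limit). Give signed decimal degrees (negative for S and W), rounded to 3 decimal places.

Field Q=16, B=1: +16·20° lon, +1·10° lat → SW at lon 140°, lat -80°.
Square 6, 9: +6·2° lon, +9·1° lat → SW at lon 152°, lat -71°.
Cell spans 2° lon × 1° lat.
south -71.000, north -70.000.

-71.000, -70.000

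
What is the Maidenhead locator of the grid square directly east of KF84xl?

KF94al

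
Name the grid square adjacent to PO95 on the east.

QO05

Longitude square 9; +1 → 10, wraps to 0, carry into field.
Longitude field P = 15; +1 → 16 = Q.
The latitude characters are unchanged.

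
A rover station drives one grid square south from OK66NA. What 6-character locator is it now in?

Latitude subsquare a = 0; −1 → -1, wraps to 23 = x, carry into square.
Latitude square 6; −1 → 5.
The longitude characters are unchanged.

OK65nx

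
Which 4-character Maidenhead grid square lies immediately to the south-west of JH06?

Longitude square 0; −1 → -1, wraps to 9, carry into field.
Longitude field J = 9; −1 → 8 = I.
Latitude square 6; −1 → 5.

IH95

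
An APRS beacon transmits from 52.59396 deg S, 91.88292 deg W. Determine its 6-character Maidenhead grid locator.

Add 180° to longitude and 90° to latitude: 88.1171, 37.4060.
Field: 88.1171/20 → 4 → E, 37.4060/10 → 3 → D; chars ED.
Square: 8.1171/2 → 4, 7.4060/1 → 7; chars 47.
Subsquare: 0.1171/0.0833333 → 1 → b, 0.4060/0.0416667 → 9 → j; chars bj.

ED47bj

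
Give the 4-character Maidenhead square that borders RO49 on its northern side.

RP40

Latitude square 9; +1 → 10, wraps to 0, carry into field.
Latitude field O = 14; +1 → 15 = P.
The longitude characters are unchanged.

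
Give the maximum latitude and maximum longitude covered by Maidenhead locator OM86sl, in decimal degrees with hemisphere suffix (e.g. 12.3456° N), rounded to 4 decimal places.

36.5000° N, 117.5833° E

Field O=14, M=12: +14·20° lon, +12·10° lat → SW at lon 100°, lat 30°.
Square 8, 6: +8·2° lon, +6·1° lat → SW at lon 116°, lat 36°.
Subsquare s=18, l=11: +18·0.0833333° lon, +11·0.0416667° lat → SW at lon 117.5°, lat 36.4583°.
Cell spans 0.0833333° lon × 0.0416667° lat. NE corner is SW corner plus one full cell.
latitude 36.5000° N, longitude 117.5833° E.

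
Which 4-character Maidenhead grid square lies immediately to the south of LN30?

LM39

Latitude square 0; −1 → -1, wraps to 9, carry into field.
Latitude field N = 13; −1 → 12 = M.
The longitude characters are unchanged.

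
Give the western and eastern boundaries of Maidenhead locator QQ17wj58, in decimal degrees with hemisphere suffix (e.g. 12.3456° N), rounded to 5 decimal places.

143.87500° E, 143.88333° E

Field Q=16, Q=16: +16·20° lon, +16·10° lat → SW at lon 140°, lat 70°.
Square 1, 7: +1·2° lon, +7·1° lat → SW at lon 142°, lat 77°.
Subsquare w=22, j=9: +22·0.0833333° lon, +9·0.0416667° lat → SW at lon 143.833°, lat 77.375°.
Extended square 5, 8: +5·0.00833333° lon, +8·0.00416667° lat → SW at lon 143.875°, lat 77.4083°.
Cell spans 0.00833333° lon × 0.00416667° lat.
west 143.87500° E, east 143.88333° E.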